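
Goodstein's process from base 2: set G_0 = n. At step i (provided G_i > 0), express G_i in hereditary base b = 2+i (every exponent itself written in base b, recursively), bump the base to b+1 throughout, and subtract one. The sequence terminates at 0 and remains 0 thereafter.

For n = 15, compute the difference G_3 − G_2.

17469

15 —HB2→ 2^(2 + 1) + 2^2 + 2 + 1 —bump→ 3^(3 + 1) + 3^3 + 3 + 1 = 112 —(−1)→ 111
111 —HB3→ 3^(3 + 1) + 3^3 + 3 —bump→ 4^(4 + 1) + 4^4 + 4 = 1284 —(−1)→ 1283
1283 —HB4→ 4^(4 + 1) + 4^4 + 3 —bump→ 5^(5 + 1) + 5^5 + 3 = 18753 —(−1)→ 18752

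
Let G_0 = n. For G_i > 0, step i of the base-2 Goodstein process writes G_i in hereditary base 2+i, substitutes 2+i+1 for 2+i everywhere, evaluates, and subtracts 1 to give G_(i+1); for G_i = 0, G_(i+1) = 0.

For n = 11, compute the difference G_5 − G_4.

5484864

11 —HB2→ 2^(2 + 1) + 2 + 1 —bump→ 3^(3 + 1) + 3 + 1 = 85 —(−1)→ 84
84 —HB3→ 3^(3 + 1) + 3 —bump→ 4^(4 + 1) + 4 = 1028 —(−1)→ 1027
1027 —HB4→ 4^(4 + 1) + 3 —bump→ 5^(5 + 1) + 3 = 15628 —(−1)→ 15627
15627 —HB5→ 5^(5 + 1) + 2 —bump→ 6^(6 + 1) + 2 = 279938 —(−1)→ 279937
279937 —HB6→ 6^(6 + 1) + 1 —bump→ 7^(7 + 1) + 1 = 5764802 —(−1)→ 5764801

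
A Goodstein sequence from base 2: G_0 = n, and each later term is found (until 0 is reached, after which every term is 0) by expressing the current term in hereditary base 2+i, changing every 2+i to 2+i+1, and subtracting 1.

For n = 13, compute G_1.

108

[0] 13 ≡ 2^(2 + 1) + 2^2 + 1 (base 2). Lift 3: 109. −1: 108.
[1] 108 ≡ 3^(3 + 1) + 3^3 (base 3). Lift 4: 1280. −1: 1279.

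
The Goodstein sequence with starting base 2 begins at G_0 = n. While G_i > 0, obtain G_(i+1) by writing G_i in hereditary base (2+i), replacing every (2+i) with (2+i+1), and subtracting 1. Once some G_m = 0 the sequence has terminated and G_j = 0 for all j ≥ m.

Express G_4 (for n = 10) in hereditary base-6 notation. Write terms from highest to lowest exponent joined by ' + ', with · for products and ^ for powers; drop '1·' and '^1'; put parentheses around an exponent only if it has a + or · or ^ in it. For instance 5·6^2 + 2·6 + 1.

5·6^6 + 5·6^5 + 5·6^4 + 5·6^3 + 5·6^2 + 5·6 + 5

i=0: 10 = 2^(2 + 1) + 2 (b=2); 2→3: 3^(3 + 1) + 3 = 84; 84−1 = 83
i=1: 83 = 3^(3 + 1) + 2 (b=3); 3→4: 4^(4 + 1) + 2 = 1026; 1026−1 = 1025
i=2: 1025 = 4^(4 + 1) + 1 (b=4); 4→5: 5^(5 + 1) + 1 = 15626; 15626−1 = 15625
i=3: 15625 = 5^(5 + 1) (b=5); 5→6: 6^(6 + 1) = 279936; 279936−1 = 279935
i=4: 279935 = 5·6^6 + 5·6^5 + 5·6^4 + 5·6^3 + 5·6^2 + 5·6 + 5 (b=6); 6→7: 5·7^7 + 5·7^5 + 5·7^4 + 5·7^3 + 5·7^2 + 5·7 + 5 = 4215755; 4215755−1 = 4215754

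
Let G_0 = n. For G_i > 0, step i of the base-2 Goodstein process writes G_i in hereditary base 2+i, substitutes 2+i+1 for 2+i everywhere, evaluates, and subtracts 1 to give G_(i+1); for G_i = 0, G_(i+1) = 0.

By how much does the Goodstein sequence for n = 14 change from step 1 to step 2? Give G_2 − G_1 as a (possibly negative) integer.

base 2: 14 = 2^(2 + 1) + 2^2 + 2; at 3: 3^(3 + 1) + 3^3 + 3 = 111; next = 110
base 3: 110 = 3^(3 + 1) + 3^3 + 2; at 4: 4^(4 + 1) + 4^4 + 2 = 1282; next = 1281

1171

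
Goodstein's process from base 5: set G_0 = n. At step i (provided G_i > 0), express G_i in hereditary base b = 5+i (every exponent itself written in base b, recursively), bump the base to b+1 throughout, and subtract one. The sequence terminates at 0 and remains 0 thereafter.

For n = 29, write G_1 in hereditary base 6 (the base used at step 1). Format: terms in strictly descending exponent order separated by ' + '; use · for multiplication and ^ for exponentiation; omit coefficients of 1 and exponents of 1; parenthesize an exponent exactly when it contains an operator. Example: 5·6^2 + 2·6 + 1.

G_0=29  [base 5] 5^2 + 4  →[5↦6]→  6^2 + 4 = 40  −1 ⇒ G_1=39
G_1=39  [base 6] 6^2 + 3  →[6↦7]→  7^2 + 3 = 52  −1 ⇒ G_2=51

6^2 + 3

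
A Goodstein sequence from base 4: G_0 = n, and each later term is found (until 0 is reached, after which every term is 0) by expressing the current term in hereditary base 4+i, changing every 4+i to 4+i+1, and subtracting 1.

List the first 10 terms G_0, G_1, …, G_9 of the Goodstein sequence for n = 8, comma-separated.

8, 9, 9, 9, 9, 9, 9, 8, 7, 6

[0] 8 ≡ 2·4 (base 4). Lift 5: 10. −1: 9.
[1] 9 ≡ 5 + 4 (base 5). Lift 6: 10. −1: 9.
[2] 9 ≡ 6 + 3 (base 6). Lift 7: 10. −1: 9.
[3] 9 ≡ 7 + 2 (base 7). Lift 8: 10. −1: 9.
[4] 9 ≡ 8 + 1 (base 8). Lift 9: 10. −1: 9.
[5] 9 ≡ 9 (base 9). Lift 10: 10. −1: 9.
[6] 9 ≡ 9 (base 10). Lift 11: 9. −1: 8.
[7] 8 ≡ 8 (base 11). Lift 12: 8. −1: 7.
[8] 7 ≡ 7 (base 12). Lift 13: 7. −1: 6.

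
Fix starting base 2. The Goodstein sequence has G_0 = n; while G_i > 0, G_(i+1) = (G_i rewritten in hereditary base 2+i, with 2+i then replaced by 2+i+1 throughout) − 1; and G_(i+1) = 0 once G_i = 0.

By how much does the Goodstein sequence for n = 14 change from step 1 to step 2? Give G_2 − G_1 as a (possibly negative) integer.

[0] 14 ≡ 2^(2 + 1) + 2^2 + 2 (base 2). Lift 3: 111. −1: 110.
[1] 110 ≡ 3^(3 + 1) + 3^3 + 2 (base 3). Lift 4: 1282. −1: 1281.

1171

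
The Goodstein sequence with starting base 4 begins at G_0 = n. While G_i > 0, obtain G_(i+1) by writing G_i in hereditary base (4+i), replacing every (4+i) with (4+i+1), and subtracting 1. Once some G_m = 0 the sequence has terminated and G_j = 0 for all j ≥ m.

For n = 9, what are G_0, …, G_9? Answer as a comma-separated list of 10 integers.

9, 10, 11, 11, 11, 11, 11, 11, 11, 10

i=0: 9 = 2·4 + 1 (b=4); 4→5: 2·5 + 1 = 11; 11−1 = 10
i=1: 10 = 2·5 (b=5); 5→6: 2·6 = 12; 12−1 = 11
i=2: 11 = 6 + 5 (b=6); 6→7: 7 + 5 = 12; 12−1 = 11
i=3: 11 = 7 + 4 (b=7); 7→8: 8 + 4 = 12; 12−1 = 11
i=4: 11 = 8 + 3 (b=8); 8→9: 9 + 3 = 12; 12−1 = 11
i=5: 11 = 9 + 2 (b=9); 9→10: 10 + 2 = 12; 12−1 = 11
i=6: 11 = 10 + 1 (b=10); 10→11: 11 + 1 = 12; 12−1 = 11
i=7: 11 = 11 (b=11); 11→12: 12 = 12; 12−1 = 11
i=8: 11 = 11 (b=12); 12→13: 11 = 11; 11−1 = 10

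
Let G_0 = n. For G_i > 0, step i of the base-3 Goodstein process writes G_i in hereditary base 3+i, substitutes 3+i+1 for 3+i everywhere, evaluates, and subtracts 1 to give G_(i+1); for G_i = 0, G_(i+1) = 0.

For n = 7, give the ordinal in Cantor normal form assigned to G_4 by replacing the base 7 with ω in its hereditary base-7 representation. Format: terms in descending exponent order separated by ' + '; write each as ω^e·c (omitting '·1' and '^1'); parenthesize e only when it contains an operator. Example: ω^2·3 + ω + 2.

G_0 = 7. HB_3(7) = 2·3 + 1. Bump = 9. G_1 = 8.
G_1 = 8. HB_4(8) = 2·4. Bump = 10. G_2 = 9.
G_2 = 9. HB_5(9) = 5 + 4. Bump = 10. G_3 = 9.
G_3 = 9. HB_6(9) = 6 + 3. Bump = 10. G_4 = 9.
G_4 = 9. HB_7(9) = 7 + 2. Bump = 10. G_5 = 9.

ω + 2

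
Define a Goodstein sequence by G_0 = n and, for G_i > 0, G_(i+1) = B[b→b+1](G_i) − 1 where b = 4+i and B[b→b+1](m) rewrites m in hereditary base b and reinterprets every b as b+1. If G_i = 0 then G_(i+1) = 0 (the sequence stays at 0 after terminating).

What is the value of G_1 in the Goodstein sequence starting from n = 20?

step 0: 20 = 4^2 + 4; sub 5 for 4: 5^2 + 5; = 30; G_1 = 30−1 = 29
step 1: 29 = 5^2 + 4; sub 6 for 5: 6^2 + 4; = 40; G_2 = 40−1 = 39

29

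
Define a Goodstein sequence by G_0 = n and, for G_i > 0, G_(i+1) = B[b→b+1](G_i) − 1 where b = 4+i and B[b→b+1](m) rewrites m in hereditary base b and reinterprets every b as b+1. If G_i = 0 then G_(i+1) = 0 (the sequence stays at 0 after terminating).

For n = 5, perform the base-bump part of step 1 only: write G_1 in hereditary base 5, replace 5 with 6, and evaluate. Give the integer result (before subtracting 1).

step 0: 5 = 4 + 1; sub 5 for 4: 5 + 1; = 6; G_1 = 6−1 = 5
step 1: 5 = 5; sub 6 for 5: 6; = 6; G_2 = 6−1 = 5

6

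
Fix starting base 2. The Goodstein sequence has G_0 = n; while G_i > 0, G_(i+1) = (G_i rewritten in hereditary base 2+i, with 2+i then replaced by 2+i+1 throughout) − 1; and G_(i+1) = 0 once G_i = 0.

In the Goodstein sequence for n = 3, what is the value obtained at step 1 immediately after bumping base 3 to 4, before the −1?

(0) 3|_2 = 2 + 1 ↦ 3 + 1|_3 = 4 ⇒ 3
(1) 3|_3 = 3 ↦ 4|_4 = 4 ⇒ 3

4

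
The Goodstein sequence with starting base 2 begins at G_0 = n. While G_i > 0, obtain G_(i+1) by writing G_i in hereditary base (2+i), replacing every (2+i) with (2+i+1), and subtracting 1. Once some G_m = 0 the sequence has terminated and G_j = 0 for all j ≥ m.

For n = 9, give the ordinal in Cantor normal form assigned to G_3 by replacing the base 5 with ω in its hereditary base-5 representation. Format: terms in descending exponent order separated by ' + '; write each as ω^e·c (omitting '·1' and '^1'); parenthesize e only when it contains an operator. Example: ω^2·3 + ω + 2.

ω^ω·3 + ω^3·3 + ω^2·3 + ω·3 + 2

G_0=9  [base 2] 2^(2 + 1) + 1  →[2↦3]→  3^(3 + 1) + 1 = 82  −1 ⇒ G_1=81
G_1=81  [base 3] 3^(3 + 1)  →[3↦4]→  4^(4 + 1) = 1024  −1 ⇒ G_2=1023
G_2=1023  [base 4] 3·4^4 + 3·4^3 + 3·4^2 + 3·4 + 3  →[4↦5]→  3·5^5 + 3·5^3 + 3·5^2 + 3·5 + 3 = 9843  −1 ⇒ G_3=9842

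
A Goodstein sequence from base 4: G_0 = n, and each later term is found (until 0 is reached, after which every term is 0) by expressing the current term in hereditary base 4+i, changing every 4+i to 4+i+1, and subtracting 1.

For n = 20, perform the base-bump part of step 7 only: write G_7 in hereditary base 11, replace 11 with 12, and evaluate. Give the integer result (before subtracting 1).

116

i=0: 20 = 4^2 + 4 (b=4); 4→5: 5^2 + 5 = 30; 30−1 = 29
i=1: 29 = 5^2 + 4 (b=5); 5→6: 6^2 + 4 = 40; 40−1 = 39
i=2: 39 = 6^2 + 3 (b=6); 6→7: 7^2 + 3 = 52; 52−1 = 51
i=3: 51 = 7^2 + 2 (b=7); 7→8: 8^2 + 2 = 66; 66−1 = 65
i=4: 65 = 8^2 + 1 (b=8); 8→9: 9^2 + 1 = 82; 82−1 = 81
i=5: 81 = 9^2 (b=9); 9→10: 10^2 = 100; 100−1 = 99
i=6: 99 = 9·10 + 9 (b=10); 10→11: 9·11 + 9 = 108; 108−1 = 107
i=7: 107 = 9·11 + 8 (b=11); 11→12: 9·12 + 8 = 116; 116−1 = 115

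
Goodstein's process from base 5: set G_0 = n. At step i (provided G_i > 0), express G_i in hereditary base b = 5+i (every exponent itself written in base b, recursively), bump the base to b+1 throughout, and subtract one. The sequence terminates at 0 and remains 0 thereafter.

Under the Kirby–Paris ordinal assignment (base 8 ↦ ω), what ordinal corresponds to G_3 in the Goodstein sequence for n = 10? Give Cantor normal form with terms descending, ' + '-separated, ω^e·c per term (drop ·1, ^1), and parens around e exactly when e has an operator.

ω + 3

base 5: 10 = 2·5; at 6: 2·6 = 12; next = 11
base 6: 11 = 6 + 5; at 7: 7 + 5 = 12; next = 11
base 7: 11 = 7 + 4; at 8: 8 + 4 = 12; next = 11
base 8: 11 = 8 + 3; at 9: 9 + 3 = 12; next = 11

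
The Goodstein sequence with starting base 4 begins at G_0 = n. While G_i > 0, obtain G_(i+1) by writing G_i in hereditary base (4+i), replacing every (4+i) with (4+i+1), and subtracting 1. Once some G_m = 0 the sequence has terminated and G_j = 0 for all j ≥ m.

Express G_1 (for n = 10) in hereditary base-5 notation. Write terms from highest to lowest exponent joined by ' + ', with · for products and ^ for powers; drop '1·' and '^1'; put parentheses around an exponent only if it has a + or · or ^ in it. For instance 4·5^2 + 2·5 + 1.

2·5 + 1

10 —HB4→ 2·4 + 2 —bump→ 2·5 + 2 = 12 —(−1)→ 11
11 —HB5→ 2·5 + 1 —bump→ 2·6 + 1 = 13 —(−1)→ 12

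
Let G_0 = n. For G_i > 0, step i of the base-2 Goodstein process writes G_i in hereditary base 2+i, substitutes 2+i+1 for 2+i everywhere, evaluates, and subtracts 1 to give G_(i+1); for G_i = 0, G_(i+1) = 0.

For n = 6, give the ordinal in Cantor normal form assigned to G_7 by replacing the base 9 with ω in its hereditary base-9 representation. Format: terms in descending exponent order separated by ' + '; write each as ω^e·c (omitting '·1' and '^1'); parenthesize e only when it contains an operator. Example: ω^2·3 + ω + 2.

i=0: 6 = 2^2 + 2 (b=2); 2→3: 3^3 + 3 = 30; 30−1 = 29
i=1: 29 = 3^3 + 2 (b=3); 3→4: 4^4 + 2 = 258; 258−1 = 257
i=2: 257 = 4^4 + 1 (b=4); 4→5: 5^5 + 1 = 3126; 3126−1 = 3125
i=3: 3125 = 5^5 (b=5); 5→6: 6^6 = 46656; 46656−1 = 46655
i=4: 46655 = 5·6^5 + 5·6^4 + 5·6^3 + 5·6^2 + 5·6 + 5 (b=6); 6→7: 5·7^5 + 5·7^4 + 5·7^3 + 5·7^2 + 5·7 + 5 = 98040; 98040−1 = 98039
i=5: 98039 = 5·7^5 + 5·7^4 + 5·7^3 + 5·7^2 + 5·7 + 4 (b=7); 7→8: 5·8^5 + 5·8^4 + 5·8^3 + 5·8^2 + 5·8 + 4 = 187244; 187244−1 = 187243
i=6: 187243 = 5·8^5 + 5·8^4 + 5·8^3 + 5·8^2 + 5·8 + 3 (b=8); 8→9: 5·9^5 + 5·9^4 + 5·9^3 + 5·9^2 + 5·9 + 3 = 332148; 332148−1 = 332147
i=7: 332147 = 5·9^5 + 5·9^4 + 5·9^3 + 5·9^2 + 5·9 + 2 (b=9); 9→10: 5·10^5 + 5·10^4 + 5·10^3 + 5·10^2 + 5·10 + 2 = 555552; 555552−1 = 555551

ω^5·5 + ω^4·5 + ω^3·5 + ω^2·5 + ω·5 + 2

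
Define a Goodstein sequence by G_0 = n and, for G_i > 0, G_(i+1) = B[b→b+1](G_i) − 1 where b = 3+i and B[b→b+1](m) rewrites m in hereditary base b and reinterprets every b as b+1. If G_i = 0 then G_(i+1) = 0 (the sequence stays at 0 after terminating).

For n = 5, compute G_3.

5

i=0: 5 = 3 + 2 (b=3); 3→4: 4 + 2 = 6; 6−1 = 5
i=1: 5 = 4 + 1 (b=4); 4→5: 5 + 1 = 6; 6−1 = 5
i=2: 5 = 5 (b=5); 5→6: 6 = 6; 6−1 = 5
i=3: 5 = 5 (b=6); 6→7: 5 = 5; 5−1 = 4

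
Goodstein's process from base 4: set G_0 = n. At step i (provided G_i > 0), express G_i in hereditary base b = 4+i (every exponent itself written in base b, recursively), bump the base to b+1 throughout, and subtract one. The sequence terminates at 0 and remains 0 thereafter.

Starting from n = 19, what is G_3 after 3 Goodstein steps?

i=0: 19 = 4^2 + 3 (b=4); 4→5: 5^2 + 3 = 28; 28−1 = 27
i=1: 27 = 5^2 + 2 (b=5); 5→6: 6^2 + 2 = 38; 38−1 = 37
i=2: 37 = 6^2 + 1 (b=6); 6→7: 7^2 + 1 = 50; 50−1 = 49

49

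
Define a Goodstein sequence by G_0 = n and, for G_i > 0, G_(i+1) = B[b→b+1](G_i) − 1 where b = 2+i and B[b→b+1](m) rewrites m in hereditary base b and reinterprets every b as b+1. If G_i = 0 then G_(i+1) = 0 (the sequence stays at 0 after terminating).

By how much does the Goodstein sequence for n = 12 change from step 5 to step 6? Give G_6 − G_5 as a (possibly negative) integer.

128452957

base 2: 12 = 2^(2 + 1) + 2^2; at 3: 3^(3 + 1) + 3^3 = 108; next = 107
base 3: 107 = 3^(3 + 1) + 2·3^2 + 2·3 + 2; at 4: 4^(4 + 1) + 2·4^2 + 2·4 + 2 = 1066; next = 1065
base 4: 1065 = 4^(4 + 1) + 2·4^2 + 2·4 + 1; at 5: 5^(5 + 1) + 2·5^2 + 2·5 + 1 = 15686; next = 15685
base 5: 15685 = 5^(5 + 1) + 2·5^2 + 2·5; at 6: 6^(6 + 1) + 2·6^2 + 2·6 = 280020; next = 280019
base 6: 280019 = 6^(6 + 1) + 2·6^2 + 6 + 5; at 7: 7^(7 + 1) + 2·7^2 + 7 + 5 = 5764911; next = 5764910
base 7: 5764910 = 7^(7 + 1) + 2·7^2 + 7 + 4; at 8: 8^(8 + 1) + 2·8^2 + 8 + 4 = 134217868; next = 134217867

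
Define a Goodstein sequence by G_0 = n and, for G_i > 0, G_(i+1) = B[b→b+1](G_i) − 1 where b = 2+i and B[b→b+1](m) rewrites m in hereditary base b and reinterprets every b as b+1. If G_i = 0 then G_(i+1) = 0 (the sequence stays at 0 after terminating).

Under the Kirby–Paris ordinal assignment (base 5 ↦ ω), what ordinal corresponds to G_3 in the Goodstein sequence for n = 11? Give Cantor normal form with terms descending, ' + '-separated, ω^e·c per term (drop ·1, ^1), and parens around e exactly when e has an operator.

[0] 11 ≡ 2^(2 + 1) + 2 + 1 (base 2). Lift 3: 85. −1: 84.
[1] 84 ≡ 3^(3 + 1) + 3 (base 3). Lift 4: 1028. −1: 1027.
[2] 1027 ≡ 4^(4 + 1) + 3 (base 4). Lift 5: 15628. −1: 15627.

ω^(ω + 1) + 2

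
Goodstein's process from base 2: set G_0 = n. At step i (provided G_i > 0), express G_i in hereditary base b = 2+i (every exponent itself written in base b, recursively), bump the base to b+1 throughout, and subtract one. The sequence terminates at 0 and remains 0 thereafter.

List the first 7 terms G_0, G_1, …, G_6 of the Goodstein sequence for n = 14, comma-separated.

14, 110, 1281, 18750, 326591, 5862840, 134404971

14 —HB2→ 2^(2 + 1) + 2^2 + 2 —bump→ 3^(3 + 1) + 3^3 + 3 = 111 —(−1)→ 110
110 —HB3→ 3^(3 + 1) + 3^3 + 2 —bump→ 4^(4 + 1) + 4^4 + 2 = 1282 —(−1)→ 1281
1281 —HB4→ 4^(4 + 1) + 4^4 + 1 —bump→ 5^(5 + 1) + 5^5 + 1 = 18751 —(−1)→ 18750
18750 —HB5→ 5^(5 + 1) + 5^5 —bump→ 6^(6 + 1) + 6^6 = 326592 —(−1)→ 326591
326591 —HB6→ 6^(6 + 1) + 5·6^5 + 5·6^4 + 5·6^3 + 5·6^2 + 5·6 + 5 —bump→ 7^(7 + 1) + 5·7^5 + 5·7^4 + 5·7^3 + 5·7^2 + 5·7 + 5 = 5862841 —(−1)→ 5862840
5862840 —HB7→ 7^(7 + 1) + 5·7^5 + 5·7^4 + 5·7^3 + 5·7^2 + 5·7 + 4 —bump→ 8^(8 + 1) + 5·8^5 + 5·8^4 + 5·8^3 + 5·8^2 + 5·8 + 4 = 134404972 —(−1)→ 134404971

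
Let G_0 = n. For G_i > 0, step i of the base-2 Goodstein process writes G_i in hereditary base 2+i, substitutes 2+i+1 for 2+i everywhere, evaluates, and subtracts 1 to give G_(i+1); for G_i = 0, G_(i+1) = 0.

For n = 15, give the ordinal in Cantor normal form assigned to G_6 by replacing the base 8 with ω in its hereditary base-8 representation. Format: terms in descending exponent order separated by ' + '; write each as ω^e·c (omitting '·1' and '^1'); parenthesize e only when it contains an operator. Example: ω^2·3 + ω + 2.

15 —HB2→ 2^(2 + 1) + 2^2 + 2 + 1 —bump→ 3^(3 + 1) + 3^3 + 3 + 1 = 112 —(−1)→ 111
111 —HB3→ 3^(3 + 1) + 3^3 + 3 —bump→ 4^(4 + 1) + 4^4 + 4 = 1284 —(−1)→ 1283
1283 —HB4→ 4^(4 + 1) + 4^4 + 3 —bump→ 5^(5 + 1) + 5^5 + 3 = 18753 —(−1)→ 18752
18752 —HB5→ 5^(5 + 1) + 5^5 + 2 —bump→ 6^(6 + 1) + 6^6 + 2 = 326594 —(−1)→ 326593
326593 —HB6→ 6^(6 + 1) + 6^6 + 1 —bump→ 7^(7 + 1) + 7^7 + 1 = 6588345 —(−1)→ 6588344
6588344 —HB7→ 7^(7 + 1) + 7^7 —bump→ 8^(8 + 1) + 8^8 = 150994944 —(−1)→ 150994943
150994943 —HB8→ 8^(8 + 1) + 7·8^7 + 7·8^6 + 7·8^5 + 7·8^4 + 7·8^3 + 7·8^2 + 7·8 + 7 —bump→ 9^(9 + 1) + 7·9^7 + 7·9^6 + 7·9^5 + 7·9^4 + 7·9^3 + 7·9^2 + 7·9 + 7 = 3524450281 —(−1)→ 3524450280

ω^(ω + 1) + ω^7·7 + ω^6·7 + ω^5·7 + ω^4·7 + ω^3·7 + ω^2·7 + ω·7 + 7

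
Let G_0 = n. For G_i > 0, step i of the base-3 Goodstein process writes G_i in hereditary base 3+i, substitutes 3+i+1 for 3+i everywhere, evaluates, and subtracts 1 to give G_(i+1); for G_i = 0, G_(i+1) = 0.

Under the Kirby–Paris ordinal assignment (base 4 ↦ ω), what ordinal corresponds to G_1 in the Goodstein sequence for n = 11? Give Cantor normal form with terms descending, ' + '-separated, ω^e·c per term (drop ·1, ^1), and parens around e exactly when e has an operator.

ω^2 + 1

[0] 11 ≡ 3^2 + 2 (base 3). Lift 4: 18. −1: 17.
[1] 17 ≡ 4^2 + 1 (base 4). Lift 5: 26. −1: 25.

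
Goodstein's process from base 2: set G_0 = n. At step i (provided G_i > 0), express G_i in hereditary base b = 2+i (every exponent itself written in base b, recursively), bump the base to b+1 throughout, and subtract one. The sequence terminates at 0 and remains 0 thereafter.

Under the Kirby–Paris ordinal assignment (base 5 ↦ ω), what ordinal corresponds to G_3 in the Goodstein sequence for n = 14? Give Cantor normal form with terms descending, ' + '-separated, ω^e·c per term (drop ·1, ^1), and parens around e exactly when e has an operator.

ω^(ω + 1) + ω^ω

14 —HB2→ 2^(2 + 1) + 2^2 + 2 —bump→ 3^(3 + 1) + 3^3 + 3 = 111 —(−1)→ 110
110 —HB3→ 3^(3 + 1) + 3^3 + 2 —bump→ 4^(4 + 1) + 4^4 + 2 = 1282 —(−1)→ 1281
1281 —HB4→ 4^(4 + 1) + 4^4 + 1 —bump→ 5^(5 + 1) + 5^5 + 1 = 18751 —(−1)→ 18750
18750 —HB5→ 5^(5 + 1) + 5^5 —bump→ 6^(6 + 1) + 6^6 = 326592 —(−1)→ 326591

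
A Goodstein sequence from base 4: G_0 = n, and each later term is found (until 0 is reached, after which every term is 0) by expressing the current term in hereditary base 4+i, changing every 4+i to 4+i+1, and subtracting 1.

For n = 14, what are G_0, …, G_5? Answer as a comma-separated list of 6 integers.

(0) 14|_4 = 3·4 + 2 ↦ 3·5 + 2|_5 = 17 ⇒ 16
(1) 16|_5 = 3·5 + 1 ↦ 3·6 + 1|_6 = 19 ⇒ 18
(2) 18|_6 = 3·6 ↦ 3·7|_7 = 21 ⇒ 20
(3) 20|_7 = 2·7 + 6 ↦ 2·8 + 6|_8 = 22 ⇒ 21
(4) 21|_8 = 2·8 + 5 ↦ 2·9 + 5|_9 = 23 ⇒ 22

14, 16, 18, 20, 21, 22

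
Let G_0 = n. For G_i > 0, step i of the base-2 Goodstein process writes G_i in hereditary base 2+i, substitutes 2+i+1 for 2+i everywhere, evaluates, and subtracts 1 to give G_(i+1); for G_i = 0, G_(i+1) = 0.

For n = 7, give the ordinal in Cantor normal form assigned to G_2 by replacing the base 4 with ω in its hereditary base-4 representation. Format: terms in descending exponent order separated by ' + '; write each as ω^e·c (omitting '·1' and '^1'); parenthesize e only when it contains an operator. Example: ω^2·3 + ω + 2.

base 2: 7 = 2^2 + 2 + 1; at 3: 3^3 + 3 + 1 = 31; next = 30
base 3: 30 = 3^3 + 3; at 4: 4^4 + 4 = 260; next = 259

ω^ω + 3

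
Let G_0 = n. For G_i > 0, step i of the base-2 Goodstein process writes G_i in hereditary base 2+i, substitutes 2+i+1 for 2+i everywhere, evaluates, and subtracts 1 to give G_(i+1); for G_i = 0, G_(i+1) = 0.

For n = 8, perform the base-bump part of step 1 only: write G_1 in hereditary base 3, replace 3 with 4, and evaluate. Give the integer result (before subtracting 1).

554

base 2: 8 = 2^(2 + 1); at 3: 3^(3 + 1) = 81; next = 80
base 3: 80 = 2·3^3 + 2·3^2 + 2·3 + 2; at 4: 2·4^4 + 2·4^2 + 2·4 + 2 = 554; next = 553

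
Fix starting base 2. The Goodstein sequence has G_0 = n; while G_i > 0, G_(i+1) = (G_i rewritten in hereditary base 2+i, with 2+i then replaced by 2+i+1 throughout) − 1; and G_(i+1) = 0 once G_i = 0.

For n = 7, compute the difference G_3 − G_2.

2868

[0] 7 ≡ 2^2 + 2 + 1 (base 2). Lift 3: 31. −1: 30.
[1] 30 ≡ 3^3 + 3 (base 3). Lift 4: 260. −1: 259.
[2] 259 ≡ 4^4 + 3 (base 4). Lift 5: 3128. −1: 3127.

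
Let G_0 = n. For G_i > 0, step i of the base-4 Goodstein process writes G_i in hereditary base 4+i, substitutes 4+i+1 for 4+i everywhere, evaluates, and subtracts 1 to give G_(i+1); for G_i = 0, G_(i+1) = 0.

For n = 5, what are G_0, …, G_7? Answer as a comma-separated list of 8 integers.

5, 5, 5, 4, 3, 2, 1, 0

i=0: 5 = 4 + 1 (b=4); 4→5: 5 + 1 = 6; 6−1 = 5
i=1: 5 = 5 (b=5); 5→6: 6 = 6; 6−1 = 5
i=2: 5 = 5 (b=6); 6→7: 5 = 5; 5−1 = 4
i=3: 4 = 4 (b=7); 7→8: 4 = 4; 4−1 = 3
i=4: 3 = 3 (b=8); 8→9: 3 = 3; 3−1 = 2
i=5: 2 = 2 (b=9); 9→10: 2 = 2; 2−1 = 1
i=6: 1 = 1 (b=10); 10→11: 1 = 1; 1−1 = 0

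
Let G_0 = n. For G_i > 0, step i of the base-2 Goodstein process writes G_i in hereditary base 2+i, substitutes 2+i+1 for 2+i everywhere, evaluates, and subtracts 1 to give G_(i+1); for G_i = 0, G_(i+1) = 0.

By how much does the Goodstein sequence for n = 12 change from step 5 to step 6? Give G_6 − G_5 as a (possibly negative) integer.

128452957

G_0=12  [base 2] 2^(2 + 1) + 2^2  →[2↦3]→  3^(3 + 1) + 3^3 = 108  −1 ⇒ G_1=107
G_1=107  [base 3] 3^(3 + 1) + 2·3^2 + 2·3 + 2  →[3↦4]→  4^(4 + 1) + 2·4^2 + 2·4 + 2 = 1066  −1 ⇒ G_2=1065
G_2=1065  [base 4] 4^(4 + 1) + 2·4^2 + 2·4 + 1  →[4↦5]→  5^(5 + 1) + 2·5^2 + 2·5 + 1 = 15686  −1 ⇒ G_3=15685
G_3=15685  [base 5] 5^(5 + 1) + 2·5^2 + 2·5  →[5↦6]→  6^(6 + 1) + 2·6^2 + 2·6 = 280020  −1 ⇒ G_4=280019
G_4=280019  [base 6] 6^(6 + 1) + 2·6^2 + 6 + 5  →[6↦7]→  7^(7 + 1) + 2·7^2 + 7 + 5 = 5764911  −1 ⇒ G_5=5764910
G_5=5764910  [base 7] 7^(7 + 1) + 2·7^2 + 7 + 4  →[7↦8]→  8^(8 + 1) + 2·8^2 + 8 + 4 = 134217868  −1 ⇒ G_6=134217867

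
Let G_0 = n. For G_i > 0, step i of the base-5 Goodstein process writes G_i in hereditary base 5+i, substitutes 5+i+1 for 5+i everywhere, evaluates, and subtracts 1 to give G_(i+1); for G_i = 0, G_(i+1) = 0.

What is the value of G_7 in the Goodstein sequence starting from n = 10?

11

step 0: 10 = 2·5; sub 6 for 5: 2·6; = 12; G_1 = 12−1 = 11
step 1: 11 = 6 + 5; sub 7 for 6: 7 + 5; = 12; G_2 = 12−1 = 11
step 2: 11 = 7 + 4; sub 8 for 7: 8 + 4; = 12; G_3 = 12−1 = 11
step 3: 11 = 8 + 3; sub 9 for 8: 9 + 3; = 12; G_4 = 12−1 = 11
step 4: 11 = 9 + 2; sub 10 for 9: 10 + 2; = 12; G_5 = 12−1 = 11
step 5: 11 = 10 + 1; sub 11 for 10: 11 + 1; = 12; G_6 = 12−1 = 11
step 6: 11 = 11; sub 12 for 11: 12; = 12; G_7 = 12−1 = 11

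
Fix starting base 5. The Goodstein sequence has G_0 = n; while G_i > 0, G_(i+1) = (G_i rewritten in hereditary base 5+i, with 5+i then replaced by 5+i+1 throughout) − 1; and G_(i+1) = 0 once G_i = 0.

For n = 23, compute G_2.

step 0: 23 = 4·5 + 3; sub 6 for 5: 4·6 + 3; = 27; G_1 = 27−1 = 26
step 1: 26 = 4·6 + 2; sub 7 for 6: 4·7 + 2; = 30; G_2 = 30−1 = 29
step 2: 29 = 4·7 + 1; sub 8 for 7: 4·8 + 1; = 33; G_3 = 33−1 = 32

29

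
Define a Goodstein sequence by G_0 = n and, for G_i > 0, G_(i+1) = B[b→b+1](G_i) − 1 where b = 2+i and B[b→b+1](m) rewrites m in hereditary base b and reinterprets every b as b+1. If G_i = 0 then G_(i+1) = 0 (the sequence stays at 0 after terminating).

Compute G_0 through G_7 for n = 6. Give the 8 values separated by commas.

step 0: 6 = 2^2 + 2; sub 3 for 2: 3^3 + 3; = 30; G_1 = 30−1 = 29
step 1: 29 = 3^3 + 2; sub 4 for 3: 4^4 + 2; = 258; G_2 = 258−1 = 257
step 2: 257 = 4^4 + 1; sub 5 for 4: 5^5 + 1; = 3126; G_3 = 3126−1 = 3125
step 3: 3125 = 5^5; sub 6 for 5: 6^6; = 46656; G_4 = 46656−1 = 46655
step 4: 46655 = 5·6^5 + 5·6^4 + 5·6^3 + 5·6^2 + 5·6 + 5; sub 7 for 6: 5·7^5 + 5·7^4 + 5·7^3 + 5·7^2 + 5·7 + 5; = 98040; G_5 = 98040−1 = 98039
step 5: 98039 = 5·7^5 + 5·7^4 + 5·7^3 + 5·7^2 + 5·7 + 4; sub 8 for 7: 5·8^5 + 5·8^4 + 5·8^3 + 5·8^2 + 5·8 + 4; = 187244; G_6 = 187244−1 = 187243
step 6: 187243 = 5·8^5 + 5·8^4 + 5·8^3 + 5·8^2 + 5·8 + 3; sub 9 for 8: 5·9^5 + 5·9^4 + 5·9^3 + 5·9^2 + 5·9 + 3; = 332148; G_7 = 332148−1 = 332147

6, 29, 257, 3125, 46655, 98039, 187243, 332147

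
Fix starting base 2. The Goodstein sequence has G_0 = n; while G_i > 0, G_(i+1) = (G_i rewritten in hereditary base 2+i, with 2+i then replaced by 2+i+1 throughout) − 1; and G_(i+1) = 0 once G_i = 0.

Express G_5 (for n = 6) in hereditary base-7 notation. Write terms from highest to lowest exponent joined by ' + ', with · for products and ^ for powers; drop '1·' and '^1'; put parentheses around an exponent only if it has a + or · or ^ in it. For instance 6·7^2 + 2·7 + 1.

[0] 6 ≡ 2^2 + 2 (base 2). Lift 3: 30. −1: 29.
[1] 29 ≡ 3^3 + 2 (base 3). Lift 4: 258. −1: 257.
[2] 257 ≡ 4^4 + 1 (base 4). Lift 5: 3126. −1: 3125.
[3] 3125 ≡ 5^5 (base 5). Lift 6: 46656. −1: 46655.
[4] 46655 ≡ 5·6^5 + 5·6^4 + 5·6^3 + 5·6^2 + 5·6 + 5 (base 6). Lift 7: 98040. −1: 98039.
[5] 98039 ≡ 5·7^5 + 5·7^4 + 5·7^3 + 5·7^2 + 5·7 + 4 (base 7). Lift 8: 187244. −1: 187243.

5·7^5 + 5·7^4 + 5·7^3 + 5·7^2 + 5·7 + 4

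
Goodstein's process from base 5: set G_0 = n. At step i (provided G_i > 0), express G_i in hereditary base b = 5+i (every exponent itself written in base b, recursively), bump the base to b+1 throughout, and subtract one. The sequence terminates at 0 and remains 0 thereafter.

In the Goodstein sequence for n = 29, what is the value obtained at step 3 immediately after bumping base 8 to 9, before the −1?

base 5: 29 = 5^2 + 4; at 6: 6^2 + 4 = 40; next = 39
base 6: 39 = 6^2 + 3; at 7: 7^2 + 3 = 52; next = 51
base 7: 51 = 7^2 + 2; at 8: 8^2 + 2 = 66; next = 65
base 8: 65 = 8^2 + 1; at 9: 9^2 + 1 = 82; next = 81

82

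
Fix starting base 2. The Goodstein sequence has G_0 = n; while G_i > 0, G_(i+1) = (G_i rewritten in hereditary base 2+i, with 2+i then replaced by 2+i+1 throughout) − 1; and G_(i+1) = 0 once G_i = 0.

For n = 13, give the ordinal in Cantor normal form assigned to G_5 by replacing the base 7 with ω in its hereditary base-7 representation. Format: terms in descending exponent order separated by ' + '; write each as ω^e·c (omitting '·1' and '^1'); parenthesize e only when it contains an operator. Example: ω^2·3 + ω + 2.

i=0: 13 = 2^(2 + 1) + 2^2 + 1 (b=2); 2→3: 3^(3 + 1) + 3^3 + 1 = 109; 109−1 = 108
i=1: 108 = 3^(3 + 1) + 3^3 (b=3); 3→4: 4^(4 + 1) + 4^4 = 1280; 1280−1 = 1279
i=2: 1279 = 4^(4 + 1) + 3·4^3 + 3·4^2 + 3·4 + 3 (b=4); 4→5: 5^(5 + 1) + 3·5^3 + 3·5^2 + 3·5 + 3 = 16093; 16093−1 = 16092
i=3: 16092 = 5^(5 + 1) + 3·5^3 + 3·5^2 + 3·5 + 2 (b=5); 5→6: 6^(6 + 1) + 3·6^3 + 3·6^2 + 3·6 + 2 = 280712; 280712−1 = 280711
i=4: 280711 = 6^(6 + 1) + 3·6^3 + 3·6^2 + 3·6 + 1 (b=6); 6→7: 7^(7 + 1) + 3·7^3 + 3·7^2 + 3·7 + 1 = 5765999; 5765999−1 = 5765998
i=5: 5765998 = 7^(7 + 1) + 3·7^3 + 3·7^2 + 3·7 (b=7); 7→8: 8^(8 + 1) + 3·8^3 + 3·8^2 + 3·8 = 134219480; 134219480−1 = 134219479

ω^(ω + 1) + ω^3·3 + ω^2·3 + ω·3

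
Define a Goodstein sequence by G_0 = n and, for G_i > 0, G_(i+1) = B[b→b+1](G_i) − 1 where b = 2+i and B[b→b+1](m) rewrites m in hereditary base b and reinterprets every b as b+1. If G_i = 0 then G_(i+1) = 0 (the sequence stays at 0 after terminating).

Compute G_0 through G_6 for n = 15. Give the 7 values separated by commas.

15 —HB2→ 2^(2 + 1) + 2^2 + 2 + 1 —bump→ 3^(3 + 1) + 3^3 + 3 + 1 = 112 —(−1)→ 111
111 —HB3→ 3^(3 + 1) + 3^3 + 3 —bump→ 4^(4 + 1) + 4^4 + 4 = 1284 —(−1)→ 1283
1283 —HB4→ 4^(4 + 1) + 4^4 + 3 —bump→ 5^(5 + 1) + 5^5 + 3 = 18753 —(−1)→ 18752
18752 —HB5→ 5^(5 + 1) + 5^5 + 2 —bump→ 6^(6 + 1) + 6^6 + 2 = 326594 —(−1)→ 326593
326593 —HB6→ 6^(6 + 1) + 6^6 + 1 —bump→ 7^(7 + 1) + 7^7 + 1 = 6588345 —(−1)→ 6588344
6588344 —HB7→ 7^(7 + 1) + 7^7 —bump→ 8^(8 + 1) + 8^8 = 150994944 —(−1)→ 150994943

15, 111, 1283, 18752, 326593, 6588344, 150994943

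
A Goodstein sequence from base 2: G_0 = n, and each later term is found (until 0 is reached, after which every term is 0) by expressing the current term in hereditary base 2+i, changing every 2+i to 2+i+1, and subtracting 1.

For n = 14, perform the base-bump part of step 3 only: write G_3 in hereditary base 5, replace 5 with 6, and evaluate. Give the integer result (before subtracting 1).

[0] 14 ≡ 2^(2 + 1) + 2^2 + 2 (base 2). Lift 3: 111. −1: 110.
[1] 110 ≡ 3^(3 + 1) + 3^3 + 2 (base 3). Lift 4: 1282. −1: 1281.
[2] 1281 ≡ 4^(4 + 1) + 4^4 + 1 (base 4). Lift 5: 18751. −1: 18750.
[3] 18750 ≡ 5^(5 + 1) + 5^5 (base 5). Lift 6: 326592. −1: 326591.

326592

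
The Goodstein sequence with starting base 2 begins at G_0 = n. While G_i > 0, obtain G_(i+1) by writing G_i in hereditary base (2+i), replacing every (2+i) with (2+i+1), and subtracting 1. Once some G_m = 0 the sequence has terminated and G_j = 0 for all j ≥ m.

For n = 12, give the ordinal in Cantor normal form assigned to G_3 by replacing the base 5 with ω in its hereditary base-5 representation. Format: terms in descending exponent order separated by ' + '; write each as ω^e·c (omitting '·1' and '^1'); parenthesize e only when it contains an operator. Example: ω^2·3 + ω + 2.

ω^(ω + 1) + ω^2·2 + ω·2

(0) 12|_2 = 2^(2 + 1) + 2^2 ↦ 3^(3 + 1) + 3^3|_3 = 108 ⇒ 107
(1) 107|_3 = 3^(3 + 1) + 2·3^2 + 2·3 + 2 ↦ 4^(4 + 1) + 2·4^2 + 2·4 + 2|_4 = 1066 ⇒ 1065
(2) 1065|_4 = 4^(4 + 1) + 2·4^2 + 2·4 + 1 ↦ 5^(5 + 1) + 2·5^2 + 2·5 + 1|_5 = 15686 ⇒ 15685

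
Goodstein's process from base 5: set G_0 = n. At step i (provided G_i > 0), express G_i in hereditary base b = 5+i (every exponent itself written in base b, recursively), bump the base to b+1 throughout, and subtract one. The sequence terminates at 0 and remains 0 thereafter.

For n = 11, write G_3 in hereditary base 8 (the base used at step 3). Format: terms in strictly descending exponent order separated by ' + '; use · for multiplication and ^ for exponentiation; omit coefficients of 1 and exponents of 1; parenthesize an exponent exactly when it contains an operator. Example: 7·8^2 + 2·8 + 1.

8 + 5

i=0: 11 = 2·5 + 1 (b=5); 5→6: 2·6 + 1 = 13; 13−1 = 12
i=1: 12 = 2·6 (b=6); 6→7: 2·7 = 14; 14−1 = 13
i=2: 13 = 7 + 6 (b=7); 7→8: 8 + 6 = 14; 14−1 = 13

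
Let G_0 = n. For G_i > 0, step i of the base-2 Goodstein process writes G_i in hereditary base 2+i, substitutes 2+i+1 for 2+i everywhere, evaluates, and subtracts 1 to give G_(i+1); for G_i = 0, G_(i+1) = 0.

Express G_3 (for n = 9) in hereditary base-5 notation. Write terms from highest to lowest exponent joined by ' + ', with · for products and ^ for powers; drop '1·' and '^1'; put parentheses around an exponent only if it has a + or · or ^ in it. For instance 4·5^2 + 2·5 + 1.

3·5^5 + 3·5^3 + 3·5^2 + 3·5 + 2

G_0=9  [base 2] 2^(2 + 1) + 1  →[2↦3]→  3^(3 + 1) + 1 = 82  −1 ⇒ G_1=81
G_1=81  [base 3] 3^(3 + 1)  →[3↦4]→  4^(4 + 1) = 1024  −1 ⇒ G_2=1023
G_2=1023  [base 4] 3·4^4 + 3·4^3 + 3·4^2 + 3·4 + 3  →[4↦5]→  3·5^5 + 3·5^3 + 3·5^2 + 3·5 + 3 = 9843  −1 ⇒ G_3=9842
G_3=9842  [base 5] 3·5^5 + 3·5^3 + 3·5^2 + 3·5 + 2  →[5↦6]→  3·6^6 + 3·6^3 + 3·6^2 + 3·6 + 2 = 140744  −1 ⇒ G_4=140743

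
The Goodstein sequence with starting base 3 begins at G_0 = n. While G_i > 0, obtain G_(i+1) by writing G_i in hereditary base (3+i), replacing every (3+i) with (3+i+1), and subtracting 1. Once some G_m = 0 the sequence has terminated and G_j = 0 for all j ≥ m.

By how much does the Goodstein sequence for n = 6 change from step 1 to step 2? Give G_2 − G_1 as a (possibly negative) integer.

[0] 6 ≡ 2·3 (base 3). Lift 4: 8. −1: 7.
[1] 7 ≡ 4 + 3 (base 4). Lift 5: 8. −1: 7.

0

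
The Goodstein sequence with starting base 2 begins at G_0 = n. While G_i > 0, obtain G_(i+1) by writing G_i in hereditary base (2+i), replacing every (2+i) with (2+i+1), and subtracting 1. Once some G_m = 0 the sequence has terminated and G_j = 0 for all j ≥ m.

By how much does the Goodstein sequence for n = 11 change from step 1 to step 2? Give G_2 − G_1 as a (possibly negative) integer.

(0) 11|_2 = 2^(2 + 1) + 2 + 1 ↦ 3^(3 + 1) + 3 + 1|_3 = 85 ⇒ 84
(1) 84|_3 = 3^(3 + 1) + 3 ↦ 4^(4 + 1) + 4|_4 = 1028 ⇒ 1027

943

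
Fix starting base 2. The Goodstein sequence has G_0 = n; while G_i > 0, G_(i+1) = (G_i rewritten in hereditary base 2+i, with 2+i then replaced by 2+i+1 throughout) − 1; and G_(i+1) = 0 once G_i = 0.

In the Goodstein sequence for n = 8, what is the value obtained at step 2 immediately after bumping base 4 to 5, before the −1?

6311

base 2: 8 = 2^(2 + 1); at 3: 3^(3 + 1) = 81; next = 80
base 3: 80 = 2·3^3 + 2·3^2 + 2·3 + 2; at 4: 2·4^4 + 2·4^2 + 2·4 + 2 = 554; next = 553
base 4: 553 = 2·4^4 + 2·4^2 + 2·4 + 1; at 5: 2·5^5 + 2·5^2 + 2·5 + 1 = 6311; next = 6310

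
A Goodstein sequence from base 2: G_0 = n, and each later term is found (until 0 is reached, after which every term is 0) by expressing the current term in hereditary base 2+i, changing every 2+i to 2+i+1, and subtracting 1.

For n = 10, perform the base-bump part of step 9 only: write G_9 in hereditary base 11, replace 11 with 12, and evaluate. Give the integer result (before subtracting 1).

i=0: 10 = 2^(2 + 1) + 2 (b=2); 2→3: 3^(3 + 1) + 3 = 84; 84−1 = 83
i=1: 83 = 3^(3 + 1) + 2 (b=3); 3→4: 4^(4 + 1) + 2 = 1026; 1026−1 = 1025
i=2: 1025 = 4^(4 + 1) + 1 (b=4); 4→5: 5^(5 + 1) + 1 = 15626; 15626−1 = 15625
i=3: 15625 = 5^(5 + 1) (b=5); 5→6: 6^(6 + 1) = 279936; 279936−1 = 279935
i=4: 279935 = 5·6^6 + 5·6^5 + 5·6^4 + 5·6^3 + 5·6^2 + 5·6 + 5 (b=6); 6→7: 5·7^7 + 5·7^5 + 5·7^4 + 5·7^3 + 5·7^2 + 5·7 + 5 = 4215755; 4215755−1 = 4215754
i=5: 4215754 = 5·7^7 + 5·7^5 + 5·7^4 + 5·7^3 + 5·7^2 + 5·7 + 4 (b=7); 7→8: 5·8^8 + 5·8^5 + 5·8^4 + 5·8^3 + 5·8^2 + 5·8 + 4 = 84073324; 84073324−1 = 84073323
i=6: 84073323 = 5·8^8 + 5·8^5 + 5·8^4 + 5·8^3 + 5·8^2 + 5·8 + 3 (b=8); 8→9: 5·9^9 + 5·9^5 + 5·9^4 + 5·9^3 + 5·9^2 + 5·9 + 3 = 1937434593; 1937434593−1 = 1937434592
i=7: 1937434592 = 5·9^9 + 5·9^5 + 5·9^4 + 5·9^3 + 5·9^2 + 5·9 + 2 (b=9); 9→10: 5·10^10 + 5·10^5 + 5·10^4 + 5·10^3 + 5·10^2 + 5·10 + 2 = 50000555552; 50000555552−1 = 50000555551
i=8: 50000555551 = 5·10^10 + 5·10^5 + 5·10^4 + 5·10^3 + 5·10^2 + 5·10 + 1 (b=10); 10→11: 5·11^11 + 5·11^5 + 5·11^4 + 5·11^3 + 5·11^2 + 5·11 + 1 = 1426559238831; 1426559238831−1 = 1426559238830

44580503598540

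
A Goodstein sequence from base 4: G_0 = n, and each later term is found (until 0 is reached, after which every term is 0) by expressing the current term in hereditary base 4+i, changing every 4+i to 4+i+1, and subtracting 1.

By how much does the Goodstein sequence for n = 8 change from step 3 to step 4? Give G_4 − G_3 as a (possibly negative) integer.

0

G_0=8  [base 4] 2·4  →[4↦5]→  2·5 = 10  −1 ⇒ G_1=9
G_1=9  [base 5] 5 + 4  →[5↦6]→  6 + 4 = 10  −1 ⇒ G_2=9
G_2=9  [base 6] 6 + 3  →[6↦7]→  7 + 3 = 10  −1 ⇒ G_3=9
G_3=9  [base 7] 7 + 2  →[7↦8]→  8 + 2 = 10  −1 ⇒ G_4=9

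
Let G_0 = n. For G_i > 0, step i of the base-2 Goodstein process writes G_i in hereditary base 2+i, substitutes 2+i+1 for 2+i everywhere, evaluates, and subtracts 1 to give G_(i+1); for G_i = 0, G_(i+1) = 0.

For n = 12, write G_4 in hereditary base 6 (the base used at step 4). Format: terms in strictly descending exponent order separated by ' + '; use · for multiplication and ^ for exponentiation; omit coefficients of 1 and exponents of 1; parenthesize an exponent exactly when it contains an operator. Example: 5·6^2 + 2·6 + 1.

6^(6 + 1) + 2·6^2 + 6 + 5

i=0: 12 = 2^(2 + 1) + 2^2 (b=2); 2→3: 3^(3 + 1) + 3^3 = 108; 108−1 = 107
i=1: 107 = 3^(3 + 1) + 2·3^2 + 2·3 + 2 (b=3); 3→4: 4^(4 + 1) + 2·4^2 + 2·4 + 2 = 1066; 1066−1 = 1065
i=2: 1065 = 4^(4 + 1) + 2·4^2 + 2·4 + 1 (b=4); 4→5: 5^(5 + 1) + 2·5^2 + 2·5 + 1 = 15686; 15686−1 = 15685
i=3: 15685 = 5^(5 + 1) + 2·5^2 + 2·5 (b=5); 5→6: 6^(6 + 1) + 2·6^2 + 2·6 = 280020; 280020−1 = 280019
i=4: 280019 = 6^(6 + 1) + 2·6^2 + 6 + 5 (b=6); 6→7: 7^(7 + 1) + 2·7^2 + 7 + 5 = 5764911; 5764911−1 = 5764910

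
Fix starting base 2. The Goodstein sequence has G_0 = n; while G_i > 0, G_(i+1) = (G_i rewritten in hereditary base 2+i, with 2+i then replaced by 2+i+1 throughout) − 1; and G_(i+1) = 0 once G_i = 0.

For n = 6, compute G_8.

555551

G_0=6  [base 2] 2^2 + 2  →[2↦3]→  3^3 + 3 = 30  −1 ⇒ G_1=29
G_1=29  [base 3] 3^3 + 2  →[3↦4]→  4^4 + 2 = 258  −1 ⇒ G_2=257
G_2=257  [base 4] 4^4 + 1  →[4↦5]→  5^5 + 1 = 3126  −1 ⇒ G_3=3125
G_3=3125  [base 5] 5^5  →[5↦6]→  6^6 = 46656  −1 ⇒ G_4=46655
G_4=46655  [base 6] 5·6^5 + 5·6^4 + 5·6^3 + 5·6^2 + 5·6 + 5  →[6↦7]→  5·7^5 + 5·7^4 + 5·7^3 + 5·7^2 + 5·7 + 5 = 98040  −1 ⇒ G_5=98039
G_5=98039  [base 7] 5·7^5 + 5·7^4 + 5·7^3 + 5·7^2 + 5·7 + 4  →[7↦8]→  5·8^5 + 5·8^4 + 5·8^3 + 5·8^2 + 5·8 + 4 = 187244  −1 ⇒ G_6=187243
G_6=187243  [base 8] 5·8^5 + 5·8^4 + 5·8^3 + 5·8^2 + 5·8 + 3  →[8↦9]→  5·9^5 + 5·9^4 + 5·9^3 + 5·9^2 + 5·9 + 3 = 332148  −1 ⇒ G_7=332147
G_7=332147  [base 9] 5·9^5 + 5·9^4 + 5·9^3 + 5·9^2 + 5·9 + 2  →[9↦10]→  5·10^5 + 5·10^4 + 5·10^3 + 5·10^2 + 5·10 + 2 = 555552  −1 ⇒ G_8=555551
G_8=555551  [base 10] 5·10^5 + 5·10^4 + 5·10^3 + 5·10^2 + 5·10 + 1  →[10↦11]→  5·11^5 + 5·11^4 + 5·11^3 + 5·11^2 + 5·11 + 1 = 885776  −1 ⇒ G_9=885775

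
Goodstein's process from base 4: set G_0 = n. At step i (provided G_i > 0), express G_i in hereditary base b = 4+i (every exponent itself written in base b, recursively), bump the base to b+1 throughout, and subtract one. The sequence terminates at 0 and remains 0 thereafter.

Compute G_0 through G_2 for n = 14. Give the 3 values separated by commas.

G_0 = 14. HB_4(14) = 3·4 + 2. Bump = 17. G_1 = 16.
G_1 = 16. HB_5(16) = 3·5 + 1. Bump = 19. G_2 = 18.

14, 16, 18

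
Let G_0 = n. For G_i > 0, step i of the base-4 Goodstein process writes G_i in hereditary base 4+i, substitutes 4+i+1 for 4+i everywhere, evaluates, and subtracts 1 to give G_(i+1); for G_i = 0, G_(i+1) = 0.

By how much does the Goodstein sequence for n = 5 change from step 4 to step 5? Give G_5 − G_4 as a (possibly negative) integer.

G_0 = 5. HB_4(5) = 4 + 1. Bump = 6. G_1 = 5.
G_1 = 5. HB_5(5) = 5. Bump = 6. G_2 = 5.
G_2 = 5. HB_6(5) = 5. Bump = 5. G_3 = 4.
G_3 = 4. HB_7(4) = 4. Bump = 4. G_4 = 3.
G_4 = 3. HB_8(3) = 3. Bump = 3. G_5 = 2.

-1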